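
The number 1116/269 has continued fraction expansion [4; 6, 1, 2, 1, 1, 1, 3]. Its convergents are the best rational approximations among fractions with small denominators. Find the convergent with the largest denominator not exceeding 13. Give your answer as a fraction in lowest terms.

29/7

a_0 = 4: 4/1  (≤ bound)
a_1 = 6: 25/6  (≤ bound)
a_2 = 1: 29/7  (≤ bound)
a_3 = 2: 83/20  (> 13, stop)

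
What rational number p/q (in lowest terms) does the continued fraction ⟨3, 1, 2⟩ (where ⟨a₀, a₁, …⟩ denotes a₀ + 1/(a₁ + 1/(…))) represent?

11/3

Start with 2.
1 + 1/(2/1) = 1 + 1/2 = 3/2
3 + 1/(3/2) = 3 + 2/3 = 11/3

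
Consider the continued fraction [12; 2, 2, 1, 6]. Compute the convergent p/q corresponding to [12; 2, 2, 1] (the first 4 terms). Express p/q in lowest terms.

87/7

Start with 1.
2 + 1/(1/1) = 2 + 1/1 = 3/1
2 + 1/(3/1) = 2 + 1/3 = 7/3
12 + 1/(7/3) = 12 + 3/7 = 87/7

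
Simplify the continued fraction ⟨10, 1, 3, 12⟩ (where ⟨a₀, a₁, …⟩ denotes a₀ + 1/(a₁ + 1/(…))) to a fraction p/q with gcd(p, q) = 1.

527/49

Compute successive convergents:
a_0 = 10: 10/1
a_1 = 1: 11/1
a_2 = 3: 43/4
a_3 = 12: 527/49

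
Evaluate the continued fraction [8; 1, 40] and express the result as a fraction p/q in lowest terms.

Start with 40.
1 + 1/(40/1) = 1 + 1/40 = 41/40
8 + 1/(41/40) = 8 + 40/41 = 368/41

368/41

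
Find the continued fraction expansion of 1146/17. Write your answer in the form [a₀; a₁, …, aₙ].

Repeatedly divide and take the remainder:
⌊1146/17⌋ = 67, remainder 7
⌊17/7⌋ = 2, remainder 3
⌊7/3⌋ = 2, remainder 1
⌊3/1⌋ = 3, remainder 0

[67; 2, 2, 3]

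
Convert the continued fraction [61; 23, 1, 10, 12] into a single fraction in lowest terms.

Collapse the nested fraction from the inside out:
Start with 12.
10 + 1/(12/1) = 10 + 1/12 = 121/12
1 + 1/(121/12) = 1 + 12/121 = 133/121
23 + 1/(133/121) = 23 + 121/133 = 3180/133
61 + 1/(3180/133) = 61 + 133/3180 = 194113/3180

194113/3180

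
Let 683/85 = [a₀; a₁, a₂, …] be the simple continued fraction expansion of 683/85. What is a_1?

28

Apply division with remainder until the remainder is 0:
683 ÷ 85 → quotient 8, remainder 3
85 ÷ 3 → quotient 28, remainder 1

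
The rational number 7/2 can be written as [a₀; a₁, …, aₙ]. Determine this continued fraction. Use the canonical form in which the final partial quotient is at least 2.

[3; 2]

7 = 3·2 + 1, so a_0 = 3
2 = 2·1 + 0, so a_1 = 2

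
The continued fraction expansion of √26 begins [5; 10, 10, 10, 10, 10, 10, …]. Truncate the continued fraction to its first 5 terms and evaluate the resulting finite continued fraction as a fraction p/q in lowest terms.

Start with 10.
10 + 1/(10/1) = 10 + 1/10 = 101/10
10 + 1/(101/10) = 10 + 10/101 = 1020/101
10 + 1/(1020/101) = 10 + 101/1020 = 10301/1020
5 + 1/(10301/1020) = 5 + 1020/10301 = 52525/10301

52525/10301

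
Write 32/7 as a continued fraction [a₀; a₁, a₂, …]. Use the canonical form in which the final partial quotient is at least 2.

32 = 4·7 + 4, so a_0 = 4
7 = 1·4 + 3, so a_1 = 1
4 = 1·3 + 1, so a_2 = 1
3 = 3·1 + 0, so a_3 = 3

[4; 1, 1, 3]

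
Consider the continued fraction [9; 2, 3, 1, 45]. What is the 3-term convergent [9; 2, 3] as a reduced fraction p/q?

66/7

Use the convergent recurrence hₖ = aₖ·hₖ₋₁ + hₖ₋₂ (and likewise for the denominators kₖ):
a_0 = 9: 9/1
a_1 = 2: 19/2
a_2 = 3: 66/7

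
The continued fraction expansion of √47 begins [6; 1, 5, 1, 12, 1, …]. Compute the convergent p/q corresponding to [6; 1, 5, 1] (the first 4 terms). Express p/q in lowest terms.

48/7

a_0 = 6: 6/1
a_1 = 1: 7/1
a_2 = 5: 41/6
a_3 = 1: 48/7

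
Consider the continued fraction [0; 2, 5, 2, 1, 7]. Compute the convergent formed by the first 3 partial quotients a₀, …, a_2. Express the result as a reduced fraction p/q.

a_0 = 0: 0/1
a_1 = 2: 1/2
a_2 = 5: 5/11

5/11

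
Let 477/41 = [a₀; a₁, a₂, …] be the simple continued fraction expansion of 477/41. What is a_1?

477 = 11·41 + 26, so a_0 = 11
41 = 1·26 + 15, so a_1 = 1

1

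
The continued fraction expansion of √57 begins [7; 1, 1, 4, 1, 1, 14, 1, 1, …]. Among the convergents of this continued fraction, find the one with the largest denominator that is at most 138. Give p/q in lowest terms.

151/20

a_0 = 7: 7/1  (≤ bound)
a_1 = 1: 8/1  (≤ bound)
a_2 = 1: 15/2  (≤ bound)
a_3 = 4: 68/9  (≤ bound)
a_4 = 1: 83/11  (≤ bound)
a_5 = 1: 151/20  (≤ bound)
a_6 = 14: 2197/291  (> 138, stop)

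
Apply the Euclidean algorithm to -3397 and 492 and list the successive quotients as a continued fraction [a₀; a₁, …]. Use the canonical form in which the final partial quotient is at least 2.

[-7; 10, 2, 7, 3]

-3397 = -7·492 + 47, so a_0 = -7
492 = 10·47 + 22, so a_1 = 10
47 = 2·22 + 3, so a_2 = 2
22 = 7·3 + 1, so a_3 = 7
3 = 3·1 + 0, so a_4 = 3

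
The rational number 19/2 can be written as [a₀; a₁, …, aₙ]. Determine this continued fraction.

[9; 2]

Repeatedly divide and take the remainder:
19 ÷ 2 → quotient 9, remainder 1
2 ÷ 1 → quotient 2, remainder 0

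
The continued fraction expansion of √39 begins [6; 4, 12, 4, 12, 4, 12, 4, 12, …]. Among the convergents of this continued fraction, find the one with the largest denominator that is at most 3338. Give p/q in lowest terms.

15294/2449

a_0 = 6: 6/1  (≤ bound)
a_1 = 4: 25/4  (≤ bound)
a_2 = 12: 306/49  (≤ bound)
a_3 = 4: 1249/200  (≤ bound)
a_4 = 12: 15294/2449  (≤ bound)
a_5 = 4: 62425/9996  (> 3338, stop)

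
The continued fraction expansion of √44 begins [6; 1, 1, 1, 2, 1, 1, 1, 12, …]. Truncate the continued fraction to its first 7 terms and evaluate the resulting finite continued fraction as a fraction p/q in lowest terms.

Build up convergents one term at a time:
a_0 = 6: 6/1
a_1 = 1: 7/1
a_2 = 1: 13/2
a_3 = 1: 20/3
a_4 = 2: 53/8
a_5 = 1: 73/11
a_6 = 1: 126/19

126/19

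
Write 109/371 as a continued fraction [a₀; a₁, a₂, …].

109 ÷ 371 → quotient 0, remainder 109
371 ÷ 109 → quotient 3, remainder 44
109 ÷ 44 → quotient 2, remainder 21
44 ÷ 21 → quotient 2, remainder 2
21 ÷ 2 → quotient 10, remainder 1
2 ÷ 1 → quotient 2, remainder 0

[0; 3, 2, 2, 10, 2]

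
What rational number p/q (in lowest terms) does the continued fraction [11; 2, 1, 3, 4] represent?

Use the convergent recurrence hₖ = aₖ·hₖ₋₁ + hₖ₋₂ (and likewise for the denominators kₖ):
a_0 = 11: 11/1
a_1 = 2: 23/2
a_2 = 1: 34/3
a_3 = 3: 125/11
a_4 = 4: 534/47

534/47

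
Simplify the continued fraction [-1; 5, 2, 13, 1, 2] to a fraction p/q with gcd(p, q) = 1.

Start with 2.
1 + 1/(2/1) = 1 + 1/2 = 3/2
13 + 1/(3/2) = 13 + 2/3 = 41/3
2 + 1/(41/3) = 2 + 3/41 = 85/41
5 + 1/(85/41) = 5 + 41/85 = 466/85
-1 + 1/(466/85) = -1 + 85/466 = -381/466

-381/466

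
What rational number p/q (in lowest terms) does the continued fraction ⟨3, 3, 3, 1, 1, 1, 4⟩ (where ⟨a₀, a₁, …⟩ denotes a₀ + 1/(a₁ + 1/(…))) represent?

552/167

Starting at the tail and folding back:
Start with 4.
1 + 1/(4/1) = 1 + 1/4 = 5/4
1 + 1/(5/4) = 1 + 4/5 = 9/5
1 + 1/(9/5) = 1 + 5/9 = 14/9
3 + 1/(14/9) = 3 + 9/14 = 51/14
3 + 1/(51/14) = 3 + 14/51 = 167/51
3 + 1/(167/51) = 3 + 51/167 = 552/167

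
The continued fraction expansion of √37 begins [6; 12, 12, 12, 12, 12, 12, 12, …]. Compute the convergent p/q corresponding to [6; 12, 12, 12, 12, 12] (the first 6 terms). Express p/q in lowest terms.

Start with 12.
12 + 1/(12/1) = 12 + 1/12 = 145/12
12 + 1/(145/12) = 12 + 12/145 = 1752/145
12 + 1/(1752/145) = 12 + 145/1752 = 21169/1752
12 + 1/(21169/1752) = 12 + 1752/21169 = 255780/21169
6 + 1/(255780/21169) = 6 + 21169/255780 = 1555849/255780

1555849/255780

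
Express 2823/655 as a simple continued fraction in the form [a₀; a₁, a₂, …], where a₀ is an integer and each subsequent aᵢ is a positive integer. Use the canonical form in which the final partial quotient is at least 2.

[4; 3, 4, 2, 2, 2, 1, 2]

2823 ÷ 655 → quotient 4, remainder 203
655 ÷ 203 → quotient 3, remainder 46
203 ÷ 46 → quotient 4, remainder 19
46 ÷ 19 → quotient 2, remainder 8
19 ÷ 8 → quotient 2, remainder 3
8 ÷ 3 → quotient 2, remainder 2
3 ÷ 2 → quotient 1, remainder 1
2 ÷ 1 → quotient 2, remainder 0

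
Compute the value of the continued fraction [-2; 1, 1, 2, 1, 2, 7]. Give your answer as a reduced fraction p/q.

-199/140

Compute successive convergents:
a_0 = -2: -2/1
a_1 = 1: -1/1
a_2 = 1: -3/2
a_3 = 2: -7/5
a_4 = 1: -10/7
a_5 = 2: -27/19
a_6 = 7: -199/140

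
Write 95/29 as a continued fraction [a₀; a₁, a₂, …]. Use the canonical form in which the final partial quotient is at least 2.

Apply division with remainder until the remainder is 0:
95 = 3·29 + 8, so a_0 = 3
29 = 3·8 + 5, so a_1 = 3
8 = 1·5 + 3, so a_2 = 1
5 = 1·3 + 2, so a_3 = 1
3 = 1·2 + 1, so a_4 = 1
2 = 2·1 + 0, so a_5 = 2

[3; 3, 1, 1, 1, 2]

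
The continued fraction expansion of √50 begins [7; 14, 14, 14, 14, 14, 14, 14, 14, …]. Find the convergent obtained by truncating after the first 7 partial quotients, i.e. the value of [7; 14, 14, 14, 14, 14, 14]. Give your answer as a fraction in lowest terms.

a_0 = 7: 7/1
a_1 = 14: 99/14
a_2 = 14: 1393/197
a_3 = 14: 19601/2772
a_4 = 14: 275807/39005
a_5 = 14: 3880899/548842
a_6 = 14: 54608393/7722793

54608393/7722793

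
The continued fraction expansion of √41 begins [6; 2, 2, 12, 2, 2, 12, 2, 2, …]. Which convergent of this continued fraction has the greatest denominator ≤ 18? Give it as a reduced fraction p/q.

a_0 = 6: 6/1  (≤ bound)
a_1 = 2: 13/2  (≤ bound)
a_2 = 2: 32/5  (≤ bound)
a_3 = 12: 397/62  (> 18, stop)

32/5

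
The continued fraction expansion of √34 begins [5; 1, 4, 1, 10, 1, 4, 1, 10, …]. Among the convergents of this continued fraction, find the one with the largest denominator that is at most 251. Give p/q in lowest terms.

List convergents until the denominator exceeds the bound:
a_0 = 5: 5/1  (≤ bound)
a_1 = 1: 6/1  (≤ bound)
a_2 = 4: 29/5  (≤ bound)
a_3 = 1: 35/6  (≤ bound)
a_4 = 10: 379/65  (≤ bound)
a_5 = 1: 414/71  (≤ bound)
a_6 = 4: 2035/349  (> 251, stop)

414/71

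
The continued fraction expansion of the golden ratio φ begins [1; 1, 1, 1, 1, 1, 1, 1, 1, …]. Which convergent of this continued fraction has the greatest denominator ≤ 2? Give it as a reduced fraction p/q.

3/2

a_0 = 1: 1/1  (≤ bound)
a_1 = 1: 2/1  (≤ bound)
a_2 = 1: 3/2  (≤ bound)
a_3 = 1: 5/3  (> 2, stop)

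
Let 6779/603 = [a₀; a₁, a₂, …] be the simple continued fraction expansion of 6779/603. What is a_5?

6779 ÷ 603 → quotient 11, remainder 146
603 ÷ 146 → quotient 4, remainder 19
146 ÷ 19 → quotient 7, remainder 13
19 ÷ 13 → quotient 1, remainder 6
13 ÷ 6 → quotient 2, remainder 1
6 ÷ 1 → quotient 6, remainder 0

6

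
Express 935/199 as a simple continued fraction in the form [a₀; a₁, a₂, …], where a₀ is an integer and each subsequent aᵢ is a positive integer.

935 = 4·199 + 139, so a_0 = 4
199 = 1·139 + 60, so a_1 = 1
139 = 2·60 + 19, so a_2 = 2
60 = 3·19 + 3, so a_3 = 3
19 = 6·3 + 1, so a_4 = 6
3 = 3·1 + 0, so a_5 = 3

[4; 1, 2, 3, 6, 3]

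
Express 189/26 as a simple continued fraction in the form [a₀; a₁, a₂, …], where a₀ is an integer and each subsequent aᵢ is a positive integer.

⌊189/26⌋ = 7, remainder 7
⌊26/7⌋ = 3, remainder 5
⌊7/5⌋ = 1, remainder 2
⌊5/2⌋ = 2, remainder 1
⌊2/1⌋ = 2, remainder 0

[7; 3, 1, 2, 2]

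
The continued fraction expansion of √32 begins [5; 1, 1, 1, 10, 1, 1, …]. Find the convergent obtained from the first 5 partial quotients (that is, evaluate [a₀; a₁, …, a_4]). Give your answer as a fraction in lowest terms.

181/32

Start with 10.
1 + 1/(10/1) = 1 + 1/10 = 11/10
1 + 1/(11/10) = 1 + 10/11 = 21/11
1 + 1/(21/11) = 1 + 11/21 = 32/21
5 + 1/(32/21) = 5 + 21/32 = 181/32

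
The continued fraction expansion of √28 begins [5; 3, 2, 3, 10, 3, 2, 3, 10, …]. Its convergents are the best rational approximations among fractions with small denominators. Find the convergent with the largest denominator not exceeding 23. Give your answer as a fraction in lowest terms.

List convergents until the denominator exceeds the bound:
a_0 = 5: 5/1  (≤ bound)
a_1 = 3: 16/3  (≤ bound)
a_2 = 2: 37/7  (≤ bound)
a_3 = 3: 127/24  (> 23, stop)

37/7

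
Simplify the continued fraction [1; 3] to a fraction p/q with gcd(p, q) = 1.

Starting at the tail and folding back:
Start with 3.
1 + 1/(3/1) = 1 + 1/3 = 4/3

4/3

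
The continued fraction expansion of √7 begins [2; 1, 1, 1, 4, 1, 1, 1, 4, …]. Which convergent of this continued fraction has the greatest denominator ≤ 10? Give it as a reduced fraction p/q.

a_0 = 2: 2/1  (≤ bound)
a_1 = 1: 3/1  (≤ bound)
a_2 = 1: 5/2  (≤ bound)
a_3 = 1: 8/3  (≤ bound)
a_4 = 4: 37/14  (> 10, stop)

8/3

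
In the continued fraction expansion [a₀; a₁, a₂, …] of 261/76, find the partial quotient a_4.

3

⌊261/76⌋ = 3, remainder 33
⌊76/33⌋ = 2, remainder 10
⌊33/10⌋ = 3, remainder 3
⌊10/3⌋ = 3, remainder 1
⌊3/1⌋ = 3, remainder 0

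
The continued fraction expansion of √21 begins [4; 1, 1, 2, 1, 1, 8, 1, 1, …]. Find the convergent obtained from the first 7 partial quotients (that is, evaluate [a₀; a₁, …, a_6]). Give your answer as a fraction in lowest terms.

Work from the innermost term outward:
Start with 8.
1 + 1/(8/1) = 1 + 1/8 = 9/8
1 + 1/(9/8) = 1 + 8/9 = 17/9
2 + 1/(17/9) = 2 + 9/17 = 43/17
1 + 1/(43/17) = 1 + 17/43 = 60/43
1 + 1/(60/43) = 1 + 43/60 = 103/60
4 + 1/(103/60) = 4 + 60/103 = 472/103

472/103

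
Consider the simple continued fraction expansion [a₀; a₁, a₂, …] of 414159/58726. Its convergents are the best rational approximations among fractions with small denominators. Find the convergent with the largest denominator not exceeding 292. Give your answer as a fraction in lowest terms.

1615/229

a_0 = 7: 7/1  (≤ bound)
a_1 = 19: 134/19  (≤ bound)
a_2 = 11: 1481/210  (≤ bound)
a_3 = 1: 1615/229  (≤ bound)
a_4 = 2: 4711/668  (> 292, stop)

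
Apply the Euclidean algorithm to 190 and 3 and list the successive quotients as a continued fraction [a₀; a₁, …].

[63; 3]

190 = 63·3 + 1, so a_0 = 63
3 = 3·1 + 0, so a_1 = 3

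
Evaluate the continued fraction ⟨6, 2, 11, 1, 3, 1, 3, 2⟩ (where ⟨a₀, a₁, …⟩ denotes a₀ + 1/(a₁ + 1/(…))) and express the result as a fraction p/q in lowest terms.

6849/1057

Start with 2.
3 + 1/(2/1) = 3 + 1/2 = 7/2
1 + 1/(7/2) = 1 + 2/7 = 9/7
3 + 1/(9/7) = 3 + 7/9 = 34/9
1 + 1/(34/9) = 1 + 9/34 = 43/34
11 + 1/(43/34) = 11 + 34/43 = 507/43
2 + 1/(507/43) = 2 + 43/507 = 1057/507
6 + 1/(1057/507) = 6 + 507/1057 = 6849/1057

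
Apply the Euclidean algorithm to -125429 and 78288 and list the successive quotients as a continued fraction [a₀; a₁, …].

⌊-125429/78288⌋ = -2, remainder 31147
⌊78288/31147⌋ = 2, remainder 15994
⌊31147/15994⌋ = 1, remainder 15153
⌊15994/15153⌋ = 1, remainder 841
⌊15153/841⌋ = 18, remainder 15
⌊841/15⌋ = 56, remainder 1
⌊15/1⌋ = 15, remainder 0

[-2; 2, 1, 1, 18, 56, 15]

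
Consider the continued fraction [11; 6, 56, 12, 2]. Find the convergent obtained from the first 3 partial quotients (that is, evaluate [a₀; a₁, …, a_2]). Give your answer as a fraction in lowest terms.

Build up convergents one term at a time:
a_0 = 11: 11/1
a_1 = 6: 67/6
a_2 = 56: 3763/337

3763/337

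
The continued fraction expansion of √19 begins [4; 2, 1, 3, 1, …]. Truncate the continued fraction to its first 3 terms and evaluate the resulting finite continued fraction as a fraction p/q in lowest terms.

Work from the innermost term outward:
Start with 1.
2 + 1/(1/1) = 2 + 1/1 = 3/1
4 + 1/(3/1) = 4 + 1/3 = 13/3

13/3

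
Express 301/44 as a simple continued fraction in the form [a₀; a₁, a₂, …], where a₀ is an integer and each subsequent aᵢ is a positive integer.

Run the Euclidean algorithm, recording each quotient:
301 = 6·44 + 37, so a_0 = 6
44 = 1·37 + 7, so a_1 = 1
37 = 5·7 + 2, so a_2 = 5
7 = 3·2 + 1, so a_3 = 3
2 = 2·1 + 0, so a_4 = 2

[6; 1, 5, 3, 2]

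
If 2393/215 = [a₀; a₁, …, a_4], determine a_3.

2393 = 11·215 + 28, so a_0 = 11
215 = 7·28 + 19, so a_1 = 7
28 = 1·19 + 9, so a_2 = 1
19 = 2·9 + 1, so a_3 = 2

2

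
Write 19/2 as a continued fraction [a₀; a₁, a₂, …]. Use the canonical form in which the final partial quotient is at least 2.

19 = 9·2 + 1, so a_0 = 9
2 = 2·1 + 0, so a_1 = 2

[9; 2]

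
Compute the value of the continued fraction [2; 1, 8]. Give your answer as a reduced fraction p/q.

Build up convergents one term at a time:
a_0 = 2: 2/1
a_1 = 1: 3/1
a_2 = 8: 26/9

26/9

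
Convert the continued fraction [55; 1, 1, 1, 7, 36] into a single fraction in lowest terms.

46247/831

a_0 = 55: 55/1
a_1 = 1: 56/1
a_2 = 1: 111/2
a_3 = 1: 167/3
a_4 = 7: 1280/23
a_5 = 36: 46247/831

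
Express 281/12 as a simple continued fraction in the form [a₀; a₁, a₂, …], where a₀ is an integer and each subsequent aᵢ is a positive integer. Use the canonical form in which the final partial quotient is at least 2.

281 ÷ 12 → quotient 23, remainder 5
12 ÷ 5 → quotient 2, remainder 2
5 ÷ 2 → quotient 2, remainder 1
2 ÷ 1 → quotient 2, remainder 0

[23; 2, 2, 2]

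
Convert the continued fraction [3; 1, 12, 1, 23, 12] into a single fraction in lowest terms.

Collapse the nested fraction from the inside out:
Start with 12.
23 + 1/(12/1) = 23 + 1/12 = 277/12
1 + 1/(277/12) = 1 + 12/277 = 289/277
12 + 1/(289/277) = 12 + 277/289 = 3745/289
1 + 1/(3745/289) = 1 + 289/3745 = 4034/3745
3 + 1/(4034/3745) = 3 + 3745/4034 = 15847/4034

15847/4034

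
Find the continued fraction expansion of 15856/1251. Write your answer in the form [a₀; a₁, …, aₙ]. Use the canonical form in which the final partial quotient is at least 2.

Repeatedly divide and take the remainder:
15856 = 12·1251 + 844, so a_0 = 12
1251 = 1·844 + 407, so a_1 = 1
844 = 2·407 + 30, so a_2 = 2
407 = 13·30 + 17, so a_3 = 13
30 = 1·17 + 13, so a_4 = 1
17 = 1·13 + 4, so a_5 = 1
13 = 3·4 + 1, so a_6 = 3
4 = 4·1 + 0, so a_7 = 4

[12; 1, 2, 13, 1, 1, 3, 4]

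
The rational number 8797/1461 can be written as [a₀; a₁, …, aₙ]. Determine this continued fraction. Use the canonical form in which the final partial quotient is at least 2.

8797 ÷ 1461 → quotient 6, remainder 31
1461 ÷ 31 → quotient 47, remainder 4
31 ÷ 4 → quotient 7, remainder 3
4 ÷ 3 → quotient 1, remainder 1
3 ÷ 1 → quotient 3, remainder 0

[6; 47, 7, 1, 3]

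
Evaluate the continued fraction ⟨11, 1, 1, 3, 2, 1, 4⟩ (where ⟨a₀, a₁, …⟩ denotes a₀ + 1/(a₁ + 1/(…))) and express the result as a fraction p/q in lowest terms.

1249/108

Use the convergent recurrence hₖ = aₖ·hₖ₋₁ + hₖ₋₂ (and likewise for the denominators kₖ):
a_0 = 11: 11/1
a_1 = 1: 12/1
a_2 = 1: 23/2
a_3 = 3: 81/7
a_4 = 2: 185/16
a_5 = 1: 266/23
a_6 = 4: 1249/108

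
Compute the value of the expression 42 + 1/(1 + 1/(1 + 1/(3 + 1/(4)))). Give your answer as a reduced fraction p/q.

1277/30

a_0 = 42: 42/1
a_1 = 1: 43/1
a_2 = 1: 85/2
a_3 = 3: 298/7
a_4 = 4: 1277/30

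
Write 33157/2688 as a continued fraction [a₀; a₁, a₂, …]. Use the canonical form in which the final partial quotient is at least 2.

[12; 2, 1, 59, 15]

33157 ÷ 2688 → quotient 12, remainder 901
2688 ÷ 901 → quotient 2, remainder 886
901 ÷ 886 → quotient 1, remainder 15
886 ÷ 15 → quotient 59, remainder 1
15 ÷ 1 → quotient 15, remainder 0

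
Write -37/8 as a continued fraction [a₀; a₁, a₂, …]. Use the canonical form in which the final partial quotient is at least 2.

⌊-37/8⌋ = -5, remainder 3
⌊8/3⌋ = 2, remainder 2
⌊3/2⌋ = 1, remainder 1
⌊2/1⌋ = 2, remainder 0

[-5; 2, 1, 2]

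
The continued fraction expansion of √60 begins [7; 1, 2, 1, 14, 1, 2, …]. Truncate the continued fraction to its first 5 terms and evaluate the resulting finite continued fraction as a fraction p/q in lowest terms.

457/59

Collapse the nested fraction from the inside out:
Start with 14.
1 + 1/(14/1) = 1 + 1/14 = 15/14
2 + 1/(15/14) = 2 + 14/15 = 44/15
1 + 1/(44/15) = 1 + 15/44 = 59/44
7 + 1/(59/44) = 7 + 44/59 = 457/59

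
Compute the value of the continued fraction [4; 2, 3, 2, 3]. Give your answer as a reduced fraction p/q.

244/55

Start with 3.
2 + 1/(3/1) = 2 + 1/3 = 7/3
3 + 1/(7/3) = 3 + 3/7 = 24/7
2 + 1/(24/7) = 2 + 7/24 = 55/24
4 + 1/(55/24) = 4 + 24/55 = 244/55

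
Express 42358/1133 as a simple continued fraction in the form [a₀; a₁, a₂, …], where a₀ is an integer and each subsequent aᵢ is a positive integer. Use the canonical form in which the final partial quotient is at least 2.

[37; 2, 1, 1, 2, 5, 16]

42358 ÷ 1133 → quotient 37, remainder 437
1133 ÷ 437 → quotient 2, remainder 259
437 ÷ 259 → quotient 1, remainder 178
259 ÷ 178 → quotient 1, remainder 81
178 ÷ 81 → quotient 2, remainder 16
81 ÷ 16 → quotient 5, remainder 1
16 ÷ 1 → quotient 16, remainder 0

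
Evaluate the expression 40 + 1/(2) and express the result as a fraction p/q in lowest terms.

81/2

Work from the innermost term outward:
Start with 2.
40 + 1/(2/1) = 40 + 1/2 = 81/2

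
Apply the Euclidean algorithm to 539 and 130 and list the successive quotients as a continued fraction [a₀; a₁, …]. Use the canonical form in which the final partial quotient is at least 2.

[4; 6, 1, 5, 3]

539 = 4·130 + 19, so a_0 = 4
130 = 6·19 + 16, so a_1 = 6
19 = 1·16 + 3, so a_2 = 1
16 = 5·3 + 1, so a_3 = 5
3 = 3·1 + 0, so a_4 = 3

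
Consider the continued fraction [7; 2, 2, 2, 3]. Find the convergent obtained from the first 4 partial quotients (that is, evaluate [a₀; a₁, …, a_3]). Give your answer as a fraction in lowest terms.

Compute successive convergents:
a_0 = 7: 7/1
a_1 = 2: 15/2
a_2 = 2: 37/5
a_3 = 2: 89/12

89/12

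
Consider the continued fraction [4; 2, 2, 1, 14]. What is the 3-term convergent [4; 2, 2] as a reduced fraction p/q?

22/5

Collapse the nested fraction from the inside out:
Start with 2.
2 + 1/(2/1) = 2 + 1/2 = 5/2
4 + 1/(5/2) = 4 + 2/5 = 22/5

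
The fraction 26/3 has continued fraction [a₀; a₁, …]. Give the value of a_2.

Apply division with remainder until the remainder is 0:
⌊26/3⌋ = 8, remainder 2
⌊3/2⌋ = 1, remainder 1
⌊2/1⌋ = 2, remainder 0

2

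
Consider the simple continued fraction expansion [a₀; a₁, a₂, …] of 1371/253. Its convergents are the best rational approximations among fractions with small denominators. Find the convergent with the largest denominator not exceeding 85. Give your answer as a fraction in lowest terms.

401/74

a_0 = 5: 5/1  (≤ bound)
a_1 = 2: 11/2  (≤ bound)
a_2 = 2: 27/5  (≤ bound)
a_3 = 1: 38/7  (≤ bound)
a_4 = 1: 65/12  (≤ bound)
a_5 = 2: 168/31  (≤ bound)
a_6 = 2: 401/74  (≤ bound)
a_7 = 3: 1371/253  (> 85, stop)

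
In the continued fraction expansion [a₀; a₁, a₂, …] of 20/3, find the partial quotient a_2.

Repeatedly divide and take the remainder:
⌊20/3⌋ = 6, remainder 2
⌊3/2⌋ = 1, remainder 1
⌊2/1⌋ = 2, remainder 0

2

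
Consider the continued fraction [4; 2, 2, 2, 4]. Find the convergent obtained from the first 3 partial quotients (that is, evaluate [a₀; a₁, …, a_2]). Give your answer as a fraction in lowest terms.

Starting at the tail and folding back:
Start with 2.
2 + 1/(2/1) = 2 + 1/2 = 5/2
4 + 1/(5/2) = 4 + 2/5 = 22/5

22/5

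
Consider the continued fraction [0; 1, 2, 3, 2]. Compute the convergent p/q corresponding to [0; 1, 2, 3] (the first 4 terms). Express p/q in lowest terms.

7/10

a_0 = 0: 0/1
a_1 = 1: 1/1
a_2 = 2: 2/3
a_3 = 3: 7/10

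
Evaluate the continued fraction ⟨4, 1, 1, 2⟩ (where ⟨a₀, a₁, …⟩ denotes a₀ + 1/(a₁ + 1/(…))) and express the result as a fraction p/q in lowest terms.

23/5

a_0 = 4: 4/1
a_1 = 1: 5/1
a_2 = 1: 9/2
a_3 = 2: 23/5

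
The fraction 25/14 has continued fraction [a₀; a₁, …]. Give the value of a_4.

25 ÷ 14 → quotient 1, remainder 11
14 ÷ 11 → quotient 1, remainder 3
11 ÷ 3 → quotient 3, remainder 2
3 ÷ 2 → quotient 1, remainder 1
2 ÷ 1 → quotient 2, remainder 0

2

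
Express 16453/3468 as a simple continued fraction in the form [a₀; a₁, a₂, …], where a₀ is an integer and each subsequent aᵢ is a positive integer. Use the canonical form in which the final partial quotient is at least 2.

[4; 1, 2, 1, 10, 11, 2, 3]

Repeatedly divide and take the remainder:
16453 ÷ 3468 → quotient 4, remainder 2581
3468 ÷ 2581 → quotient 1, remainder 887
2581 ÷ 887 → quotient 2, remainder 807
887 ÷ 807 → quotient 1, remainder 80
807 ÷ 80 → quotient 10, remainder 7
80 ÷ 7 → quotient 11, remainder 3
7 ÷ 3 → quotient 2, remainder 1
3 ÷ 1 → quotient 3, remainder 0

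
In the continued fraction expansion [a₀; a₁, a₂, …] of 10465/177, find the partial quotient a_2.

10465 ÷ 177 → quotient 59, remainder 22
177 ÷ 22 → quotient 8, remainder 1
22 ÷ 1 → quotient 22, remainder 0

22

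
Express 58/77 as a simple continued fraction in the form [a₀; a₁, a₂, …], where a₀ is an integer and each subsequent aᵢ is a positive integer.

58 ÷ 77 → quotient 0, remainder 58
77 ÷ 58 → quotient 1, remainder 19
58 ÷ 19 → quotient 3, remainder 1
19 ÷ 1 → quotient 19, remainder 0

[0; 1, 3, 19]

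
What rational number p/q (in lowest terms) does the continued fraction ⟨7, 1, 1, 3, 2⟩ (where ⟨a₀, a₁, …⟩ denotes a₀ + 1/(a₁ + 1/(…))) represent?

121/16

Collapse the nested fraction from the inside out:
Start with 2.
3 + 1/(2/1) = 3 + 1/2 = 7/2
1 + 1/(7/2) = 1 + 2/7 = 9/7
1 + 1/(9/7) = 1 + 7/9 = 16/9
7 + 1/(16/9) = 7 + 9/16 = 121/16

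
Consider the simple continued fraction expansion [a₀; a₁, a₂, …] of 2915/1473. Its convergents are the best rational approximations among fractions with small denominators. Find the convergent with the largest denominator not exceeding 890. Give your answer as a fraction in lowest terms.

188/95

List convergents until the denominator exceeds the bound:
a_0 = 1: 1/1  (≤ bound)
a_1 = 1: 2/1  (≤ bound)
a_2 = 46: 93/47  (≤ bound)
a_3 = 1: 95/48  (≤ bound)
a_4 = 1: 188/95  (≤ bound)
a_5 = 15: 2915/1473  (> 890, stop)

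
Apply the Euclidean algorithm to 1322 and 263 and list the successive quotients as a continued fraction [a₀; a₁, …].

[5; 37, 1, 1, 3]

1322 ÷ 263 → quotient 5, remainder 7
263 ÷ 7 → quotient 37, remainder 4
7 ÷ 4 → quotient 1, remainder 3
4 ÷ 3 → quotient 1, remainder 1
3 ÷ 1 → quotient 3, remainder 0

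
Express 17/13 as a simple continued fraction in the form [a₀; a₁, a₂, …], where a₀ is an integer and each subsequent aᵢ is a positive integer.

⌊17/13⌋ = 1, remainder 4
⌊13/4⌋ = 3, remainder 1
⌊4/1⌋ = 4, remainder 0

[1; 3, 4]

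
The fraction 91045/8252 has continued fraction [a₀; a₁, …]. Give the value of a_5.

12

⌊91045/8252⌋ = 11, remainder 273
⌊8252/273⌋ = 30, remainder 62
⌊273/62⌋ = 4, remainder 25
⌊62/25⌋ = 2, remainder 12
⌊25/12⌋ = 2, remainder 1
⌊12/1⌋ = 12, remainder 0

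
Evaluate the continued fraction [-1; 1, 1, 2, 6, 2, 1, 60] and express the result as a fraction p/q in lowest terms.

Start with 60.
1 + 1/(60/1) = 1 + 1/60 = 61/60
2 + 1/(61/60) = 2 + 60/61 = 182/61
6 + 1/(182/61) = 6 + 61/182 = 1153/182
2 + 1/(1153/182) = 2 + 182/1153 = 2488/1153
1 + 1/(2488/1153) = 1 + 1153/2488 = 3641/2488
1 + 1/(3641/2488) = 1 + 2488/3641 = 6129/3641
-1 + 1/(6129/3641) = -1 + 3641/6129 = -2488/6129

-2488/6129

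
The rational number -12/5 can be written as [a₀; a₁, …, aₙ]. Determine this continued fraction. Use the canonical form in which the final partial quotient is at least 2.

⌊-12/5⌋ = -3, remainder 3
⌊5/3⌋ = 1, remainder 2
⌊3/2⌋ = 1, remainder 1
⌊2/1⌋ = 2, remainder 0

[-3; 1, 1, 2]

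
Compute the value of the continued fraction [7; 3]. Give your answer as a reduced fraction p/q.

Start with 3.
7 + 1/(3/1) = 7 + 1/3 = 22/3

22/3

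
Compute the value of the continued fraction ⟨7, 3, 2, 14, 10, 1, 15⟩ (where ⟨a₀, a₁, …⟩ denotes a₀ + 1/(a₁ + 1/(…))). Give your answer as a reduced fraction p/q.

Start with 15.
1 + 1/(15/1) = 1 + 1/15 = 16/15
10 + 1/(16/15) = 10 + 15/16 = 175/16
14 + 1/(175/16) = 14 + 16/175 = 2466/175
2 + 1/(2466/175) = 2 + 175/2466 = 5107/2466
3 + 1/(5107/2466) = 3 + 2466/5107 = 17787/5107
7 + 1/(17787/5107) = 7 + 5107/17787 = 129616/17787

129616/17787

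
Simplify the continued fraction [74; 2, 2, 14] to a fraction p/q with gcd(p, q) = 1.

Collapse the nested fraction from the inside out:
Start with 14.
2 + 1/(14/1) = 2 + 1/14 = 29/14
2 + 1/(29/14) = 2 + 14/29 = 72/29
74 + 1/(72/29) = 74 + 29/72 = 5357/72

5357/72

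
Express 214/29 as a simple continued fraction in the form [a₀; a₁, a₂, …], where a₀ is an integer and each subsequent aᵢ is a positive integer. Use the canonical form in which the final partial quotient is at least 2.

[7; 2, 1, 1, 1, 3]

Repeatedly divide and take the remainder:
214 = 7·29 + 11, so a_0 = 7
29 = 2·11 + 7, so a_1 = 2
11 = 1·7 + 4, so a_2 = 1
7 = 1·4 + 3, so a_3 = 1
4 = 1·3 + 1, so a_4 = 1
3 = 3·1 + 0, so a_5 = 3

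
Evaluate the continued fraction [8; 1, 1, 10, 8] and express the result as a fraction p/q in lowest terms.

Compute successive convergents:
a_0 = 8: 8/1
a_1 = 1: 9/1
a_2 = 1: 17/2
a_3 = 10: 179/21
a_4 = 8: 1449/170

1449/170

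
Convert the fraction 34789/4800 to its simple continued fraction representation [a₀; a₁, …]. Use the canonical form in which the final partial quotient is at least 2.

Apply division with remainder until the remainder is 0:
34789 ÷ 4800 → quotient 7, remainder 1189
4800 ÷ 1189 → quotient 4, remainder 44
1189 ÷ 44 → quotient 27, remainder 1
44 ÷ 1 → quotient 44, remainder 0

[7; 4, 27, 44]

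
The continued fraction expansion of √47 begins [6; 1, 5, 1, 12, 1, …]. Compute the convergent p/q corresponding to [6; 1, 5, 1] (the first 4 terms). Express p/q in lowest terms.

48/7

a_0 = 6: 6/1
a_1 = 1: 7/1
a_2 = 5: 41/6
a_3 = 1: 48/7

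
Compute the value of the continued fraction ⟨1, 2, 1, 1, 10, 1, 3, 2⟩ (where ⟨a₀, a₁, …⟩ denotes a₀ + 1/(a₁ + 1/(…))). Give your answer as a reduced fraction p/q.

715/512

a_0 = 1: 1/1
a_1 = 2: 3/2
a_2 = 1: 4/3
a_3 = 1: 7/5
a_4 = 10: 74/53
a_5 = 1: 81/58
a_6 = 3: 317/227
a_7 = 2: 715/512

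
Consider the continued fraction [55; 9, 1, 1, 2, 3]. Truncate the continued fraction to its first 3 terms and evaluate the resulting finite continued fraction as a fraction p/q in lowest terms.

551/10

Collapse the nested fraction from the inside out:
Start with 1.
9 + 1/(1/1) = 9 + 1/1 = 10/1
55 + 1/(10/1) = 55 + 1/10 = 551/10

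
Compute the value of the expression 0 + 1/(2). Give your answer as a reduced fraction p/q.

a_0 = 0: 0/1
a_1 = 2: 1/2

1/2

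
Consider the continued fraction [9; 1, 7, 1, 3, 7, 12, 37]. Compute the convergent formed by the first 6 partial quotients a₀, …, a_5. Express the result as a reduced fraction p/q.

Start with 7.
3 + 1/(7/1) = 3 + 1/7 = 22/7
1 + 1/(22/7) = 1 + 7/22 = 29/22
7 + 1/(29/22) = 7 + 22/29 = 225/29
1 + 1/(225/29) = 1 + 29/225 = 254/225
9 + 1/(254/225) = 9 + 225/254 = 2511/254

2511/254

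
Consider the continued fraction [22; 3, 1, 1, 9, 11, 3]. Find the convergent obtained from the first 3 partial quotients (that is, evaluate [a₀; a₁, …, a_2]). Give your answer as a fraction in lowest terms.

Start with 1.
3 + 1/(1/1) = 3 + 1/1 = 4/1
22 + 1/(4/1) = 22 + 1/4 = 89/4

89/4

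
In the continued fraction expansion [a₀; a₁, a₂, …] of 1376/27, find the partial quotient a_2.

1376 ÷ 27 → quotient 50, remainder 26
27 ÷ 26 → quotient 1, remainder 1
26 ÷ 1 → quotient 26, remainder 0

26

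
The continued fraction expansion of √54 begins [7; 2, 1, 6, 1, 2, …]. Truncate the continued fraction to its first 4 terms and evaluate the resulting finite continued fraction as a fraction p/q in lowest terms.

Start with 6.
1 + 1/(6/1) = 1 + 1/6 = 7/6
2 + 1/(7/6) = 2 + 6/7 = 20/7
7 + 1/(20/7) = 7 + 7/20 = 147/20

147/20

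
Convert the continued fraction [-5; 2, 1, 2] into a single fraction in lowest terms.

Starting at the tail and folding back:
Start with 2.
1 + 1/(2/1) = 1 + 1/2 = 3/2
2 + 1/(3/2) = 2 + 2/3 = 8/3
-5 + 1/(8/3) = -5 + 3/8 = -37/8

-37/8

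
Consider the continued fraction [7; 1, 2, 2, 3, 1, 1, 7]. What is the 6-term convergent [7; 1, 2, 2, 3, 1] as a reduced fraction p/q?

239/31

a_0 = 7: 7/1
a_1 = 1: 8/1
a_2 = 2: 23/3
a_3 = 2: 54/7
a_4 = 3: 185/24
a_5 = 1: 239/31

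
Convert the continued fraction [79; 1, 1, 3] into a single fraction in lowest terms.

557/7

a_0 = 79: 79/1
a_1 = 1: 80/1
a_2 = 1: 159/2
a_3 = 3: 557/7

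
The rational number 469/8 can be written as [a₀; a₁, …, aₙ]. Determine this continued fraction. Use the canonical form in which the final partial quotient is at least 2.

[58; 1, 1, 1, 2]

469 ÷ 8 → quotient 58, remainder 5
8 ÷ 5 → quotient 1, remainder 3
5 ÷ 3 → quotient 1, remainder 2
3 ÷ 2 → quotient 1, remainder 1
2 ÷ 1 → quotient 2, remainder 0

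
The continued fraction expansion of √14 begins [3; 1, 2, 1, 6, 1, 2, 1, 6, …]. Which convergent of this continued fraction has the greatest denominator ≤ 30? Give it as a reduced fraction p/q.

List convergents until the denominator exceeds the bound:
a_0 = 3: 3/1  (≤ bound)
a_1 = 1: 4/1  (≤ bound)
a_2 = 2: 11/3  (≤ bound)
a_3 = 1: 15/4  (≤ bound)
a_4 = 6: 101/27  (≤ bound)
a_5 = 1: 116/31  (> 30, stop)

101/27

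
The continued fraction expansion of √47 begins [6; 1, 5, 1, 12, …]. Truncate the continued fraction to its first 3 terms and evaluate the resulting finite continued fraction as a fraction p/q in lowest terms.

41/6

Build up convergents one term at a time:
a_0 = 6: 6/1
a_1 = 1: 7/1
a_2 = 5: 41/6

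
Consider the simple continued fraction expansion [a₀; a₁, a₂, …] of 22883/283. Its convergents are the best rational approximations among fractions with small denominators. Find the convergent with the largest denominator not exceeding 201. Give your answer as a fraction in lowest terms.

List convergents until the denominator exceeds the bound:
a_0 = 80: 80/1  (≤ bound)
a_1 = 1: 81/1  (≤ bound)
a_2 = 6: 566/7  (≤ bound)
a_3 = 13: 7439/92  (≤ bound)
a_4 = 3: 22883/283  (> 201, stop)

7439/92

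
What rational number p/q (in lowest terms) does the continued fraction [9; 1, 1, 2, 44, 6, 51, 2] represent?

1326164/138155

Work from the innermost term outward:
Start with 2.
51 + 1/(2/1) = 51 + 1/2 = 103/2
6 + 1/(103/2) = 6 + 2/103 = 620/103
44 + 1/(620/103) = 44 + 103/620 = 27383/620
2 + 1/(27383/620) = 2 + 620/27383 = 55386/27383
1 + 1/(55386/27383) = 1 + 27383/55386 = 82769/55386
1 + 1/(82769/55386) = 1 + 55386/82769 = 138155/82769
9 + 1/(138155/82769) = 9 + 82769/138155 = 1326164/138155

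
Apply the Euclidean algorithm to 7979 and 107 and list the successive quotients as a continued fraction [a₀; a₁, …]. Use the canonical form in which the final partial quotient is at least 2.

[74; 1, 1, 3, 15]

⌊7979/107⌋ = 74, remainder 61
⌊107/61⌋ = 1, remainder 46
⌊61/46⌋ = 1, remainder 15
⌊46/15⌋ = 3, remainder 1
⌊15/1⌋ = 15, remainder 0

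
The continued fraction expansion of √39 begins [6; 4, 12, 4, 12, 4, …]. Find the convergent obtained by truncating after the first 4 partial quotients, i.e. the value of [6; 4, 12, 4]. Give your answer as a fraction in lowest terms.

Build up convergents one term at a time:
a_0 = 6: 6/1
a_1 = 4: 25/4
a_2 = 12: 306/49
a_3 = 4: 1249/200

1249/200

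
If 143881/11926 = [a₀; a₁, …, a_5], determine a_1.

15

Run the Euclidean algorithm, recording each quotient:
143881 ÷ 11926 → quotient 12, remainder 769
11926 ÷ 769 → quotient 15, remainder 391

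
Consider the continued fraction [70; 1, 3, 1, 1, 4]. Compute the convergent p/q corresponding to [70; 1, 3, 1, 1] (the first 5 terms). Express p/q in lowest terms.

Work from the innermost term outward:
Start with 1.
1 + 1/(1/1) = 1 + 1/1 = 2/1
3 + 1/(2/1) = 3 + 1/2 = 7/2
1 + 1/(7/2) = 1 + 2/7 = 9/7
70 + 1/(9/7) = 70 + 7/9 = 637/9

637/9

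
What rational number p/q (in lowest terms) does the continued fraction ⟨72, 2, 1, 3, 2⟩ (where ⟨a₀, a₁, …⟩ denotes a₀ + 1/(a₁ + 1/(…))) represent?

Work from the innermost term outward:
Start with 2.
3 + 1/(2/1) = 3 + 1/2 = 7/2
1 + 1/(7/2) = 1 + 2/7 = 9/7
2 + 1/(9/7) = 2 + 7/9 = 25/9
72 + 1/(25/9) = 72 + 9/25 = 1809/25

1809/25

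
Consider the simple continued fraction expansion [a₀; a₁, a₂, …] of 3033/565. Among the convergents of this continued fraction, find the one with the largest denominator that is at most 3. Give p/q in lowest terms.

16/3

List convergents until the denominator exceeds the bound:
a_0 = 5: 5/1  (≤ bound)
a_1 = 2: 11/2  (≤ bound)
a_2 = 1: 16/3  (≤ bound)
a_3 = 2: 43/8  (> 3, stop)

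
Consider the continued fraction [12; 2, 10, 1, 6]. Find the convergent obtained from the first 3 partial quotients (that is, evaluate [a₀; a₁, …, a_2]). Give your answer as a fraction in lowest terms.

262/21

a_0 = 12: 12/1
a_1 = 2: 25/2
a_2 = 10: 262/21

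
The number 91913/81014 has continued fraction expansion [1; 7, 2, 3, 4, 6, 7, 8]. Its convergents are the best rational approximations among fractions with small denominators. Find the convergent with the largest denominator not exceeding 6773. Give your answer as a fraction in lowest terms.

a_0 = 1: 1/1  (≤ bound)
a_1 = 7: 8/7  (≤ bound)
a_2 = 2: 17/15  (≤ bound)
a_3 = 3: 59/52  (≤ bound)
a_4 = 4: 253/223  (≤ bound)
a_5 = 6: 1577/1390  (≤ bound)
a_6 = 7: 11292/9953  (> 6773, stop)

1577/1390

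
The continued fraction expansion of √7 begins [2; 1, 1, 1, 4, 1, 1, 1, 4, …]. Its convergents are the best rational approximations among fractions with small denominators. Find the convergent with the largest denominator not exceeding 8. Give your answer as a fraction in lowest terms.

a_0 = 2: 2/1  (≤ bound)
a_1 = 1: 3/1  (≤ bound)
a_2 = 1: 5/2  (≤ bound)
a_3 = 1: 8/3  (≤ bound)
a_4 = 4: 37/14  (> 8, stop)

8/3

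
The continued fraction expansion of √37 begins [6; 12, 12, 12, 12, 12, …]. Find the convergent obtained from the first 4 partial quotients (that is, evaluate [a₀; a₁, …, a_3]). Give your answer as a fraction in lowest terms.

Starting at the tail and folding back:
Start with 12.
12 + 1/(12/1) = 12 + 1/12 = 145/12
12 + 1/(145/12) = 12 + 12/145 = 1752/145
6 + 1/(1752/145) = 6 + 145/1752 = 10657/1752

10657/1752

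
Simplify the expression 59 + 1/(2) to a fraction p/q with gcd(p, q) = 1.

Start with 2.
59 + 1/(2/1) = 59 + 1/2 = 119/2

119/2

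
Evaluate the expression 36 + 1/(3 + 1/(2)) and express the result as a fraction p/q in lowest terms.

Starting at the tail and folding back:
Start with 2.
3 + 1/(2/1) = 3 + 1/2 = 7/2
36 + 1/(7/2) = 36 + 2/7 = 254/7

254/7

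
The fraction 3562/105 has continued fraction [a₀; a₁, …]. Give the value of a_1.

1

3562 = 33·105 + 97, so a_0 = 33
105 = 1·97 + 8, so a_1 = 1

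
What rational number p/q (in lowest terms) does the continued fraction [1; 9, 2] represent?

21/19

Starting at the tail and folding back:
Start with 2.
9 + 1/(2/1) = 9 + 1/2 = 19/2
1 + 1/(19/2) = 1 + 2/19 = 21/19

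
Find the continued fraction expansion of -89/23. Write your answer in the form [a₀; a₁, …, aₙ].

[-4; 7, 1, 2]

-89 = -4·23 + 3, so a_0 = -4
23 = 7·3 + 2, so a_1 = 7
3 = 1·2 + 1, so a_2 = 1
2 = 2·1 + 0, so a_3 = 2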